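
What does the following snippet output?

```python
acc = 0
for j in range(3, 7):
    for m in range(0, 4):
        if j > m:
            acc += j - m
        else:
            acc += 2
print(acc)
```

j=3,m=0: 3>0, acc = 0+3 = 3
j=3,m=1: 3>1, acc = 3+2 = 5
j=3,m=2: 3>2, acc = 5+1 = 6
j=3,m=3: not 3>3, acc = 6+2 = 8
j=4,m=0: 4>0, acc = 8+4 = 12
j=4,m=1: 4>1, acc = 12+3 = 15
j=4,m=2: 4>2, acc = 15+2 = 17
j=4,m=3: 4>3, acc = 17+1 = 18
j=5,m=0: 5>0, acc = 18+5 = 23
j=5,m=1: 5>1, acc = 23+4 = 27
j=5,m=2: 5>2, acc = 27+3 = 30
j=5,m=3: 5>3, acc = 30+2 = 32
j=6,m=0: 6>0, acc = 32+6 = 38
j=6,m=1: 6>1, acc = 38+5 = 43
j=6,m=2: 6>2, acc = 43+4 = 47
j=6,m=3: 6>3, acc = 47+3 = 50

50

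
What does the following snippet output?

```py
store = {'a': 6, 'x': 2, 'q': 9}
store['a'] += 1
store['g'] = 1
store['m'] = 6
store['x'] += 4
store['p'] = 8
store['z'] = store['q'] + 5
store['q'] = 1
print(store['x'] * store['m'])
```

store['a'] = 6+1 = 7 → {'a': 7, 'x': 2, 'q': 9}
store['g'] = 1 → {'a': 7, 'x': 2, 'q': 9, 'g': 1}
store['m'] = 6 → {'a': 7, 'x': 2, 'q': 9, 'g': 1, 'm': 6}
store['x'] = 2+4 = 6 → {'a': 7, 'x': 6, 'q': 9, 'g': 1, 'm': 6}
store['p'] = 8 → {'a': 7, 'x': 6, 'q': 9, 'g': 1, 'm': 6, 'p': 8}
store['z'] = store['q']+5 = 14 → {'a': 7, 'x': 6, 'q': 9, 'g': 1, 'm': 6, 'p': 8, 'z': 14}
store['q'] = 1 → {'a': 7, 'x': 6, 'q': 1, 'g': 1, 'm': 6, 'p': 8, 'z': 14}
store['x']*store['m'] = 6*6 = 36

36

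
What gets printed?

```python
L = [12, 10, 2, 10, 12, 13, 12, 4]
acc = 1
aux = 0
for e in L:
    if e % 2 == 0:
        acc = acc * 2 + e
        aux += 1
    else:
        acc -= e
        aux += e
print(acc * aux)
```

27040

e=12: even, acc = 1*2+12 = 14; aux=1
e=10: even, acc = 14*2+10 = 38; aux=2
e=2: even, acc = 38*2+2 = 78; aux=3
e=10: even, acc = 78*2+10 = 166; aux=4
e=12: even, acc = 166*2+12 = 344; aux=5
e=13: not even, acc = 344-13 = 331; aux=18
e=12: even, acc = 331*2+12 = 674; aux=19
e=4: even, acc = 674*2+4 = 1352; aux=20
acc*aux = 1352*20 = 27040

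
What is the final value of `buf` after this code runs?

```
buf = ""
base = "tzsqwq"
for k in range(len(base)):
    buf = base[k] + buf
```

k=0: prepend 't' → 't'
k=1: prepend 'z' → 'zt'
k=2: prepend 's' → 'szt'
k=3: prepend 'q' → 'qszt'
k=4: prepend 'w' → 'wqszt'
k=5: prepend 'q' → 'qwqszt'

'qwqszt'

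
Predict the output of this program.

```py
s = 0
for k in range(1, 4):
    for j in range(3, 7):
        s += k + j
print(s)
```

k=1,j=3: s = 0+4 = 4
k=1,j=4: s = 4+5 = 9
k=1,j=5: s = 9+6 = 15
k=1,j=6: s = 15+7 = 22
k=2,j=3: s = 22+5 = 27
k=2,j=4: s = 27+6 = 33
k=2,j=5: s = 33+7 = 40
k=2,j=6: s = 40+8 = 48
k=3,j=3: s = 48+6 = 54
k=3,j=4: s = 54+7 = 61
k=3,j=5: s = 61+8 = 69
k=3,j=6: s = 69+9 = 78

78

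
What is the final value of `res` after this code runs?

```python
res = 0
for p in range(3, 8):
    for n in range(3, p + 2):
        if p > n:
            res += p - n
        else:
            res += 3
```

50

p=3,n=3: not 3>3, res = 0+3 = 3
p=3,n=4: not 3>4, res = 3+3 = 6
p=4,n=3: 4>3, res = 6+1 = 7
p=4,n=4: not 4>4, res = 7+3 = 10
p=4,n=5: not 4>5, res = 10+3 = 13
p=5,n=3: 5>3, res = 13+2 = 15
p=5,n=4: 5>4, res = 15+1 = 16
p=5,n=5: not 5>5, res = 16+3 = 19
p=5,n=6: not 5>6, res = 19+3 = 22
p=6,n=3: 6>3, res = 22+3 = 25
p=6,n=4: 6>4, res = 25+2 = 27
p=6,n=5: 6>5, res = 27+1 = 28
p=6,n=6: not 6>6, res = 28+3 = 31
p=6,n=7: not 6>7, res = 31+3 = 34
p=7,n=3: 7>3, res = 34+4 = 38
p=7,n=4: 7>4, res = 38+3 = 41
p=7,n=5: 7>5, res = 41+2 = 43
p=7,n=6: 7>6, res = 43+1 = 44
p=7,n=7: not 7>7, res = 44+3 = 47
p=7,n=8: not 7>8, res = 47+3 = 50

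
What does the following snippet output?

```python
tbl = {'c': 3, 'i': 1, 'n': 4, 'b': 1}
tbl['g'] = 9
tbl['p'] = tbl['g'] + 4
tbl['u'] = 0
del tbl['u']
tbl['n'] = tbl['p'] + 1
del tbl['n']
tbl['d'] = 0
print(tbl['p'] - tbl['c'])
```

tbl['g'] = 9 → {'c': 3, 'i': 1, 'n': 4, 'b': 1, 'g': 9}
tbl['p'] = tbl['g']+4 = 13 → {'c': 3, 'i': 1, 'n': 4, 'b': 1, 'g': 9, 'p': 13}
tbl['u'] = 0 → {'c': 3, 'i': 1, 'n': 4, 'b': 1, 'g': 9, 'p': 13, 'u': 0}
del 'u' → {'c': 3, 'i': 1, 'n': 4, 'b': 1, 'g': 9, 'p': 13}
tbl['n'] = tbl['p']+1 = 14 → {'c': 3, 'i': 1, 'n': 14, 'b': 1, 'g': 9, 'p': 13}
del 'n' → {'c': 3, 'i': 1, 'b': 1, 'g': 9, 'p': 13}
tbl['d'] = 0 → {'c': 3, 'i': 1, 'b': 1, 'g': 9, 'p': 13, 'd': 0}
tbl['p']-tbl['c'] = 13-3 = 10

10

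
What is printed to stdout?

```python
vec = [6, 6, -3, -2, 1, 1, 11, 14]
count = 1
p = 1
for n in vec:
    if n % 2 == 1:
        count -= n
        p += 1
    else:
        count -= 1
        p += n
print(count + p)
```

16

n=6: not odd, count = 1-1 = 0; p=7
n=6: not odd, count = 0-1 = -1; p=13
n=-3: odd, count = (-1)-(-3) = 2; p=14
n=-2: not odd, count = 2-1 = 1; p=12
n=1: odd, count = 1-1 = 0; p=13
n=1: odd, count = 0-1 = -1; p=14
n=11: odd, count = (-1)-11 = -12; p=15
n=14: not odd, count = (-12)-1 = -13; p=29
count+p = (-13)+29 = 16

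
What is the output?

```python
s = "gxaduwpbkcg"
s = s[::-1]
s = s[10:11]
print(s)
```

g

reverse → 'gckbpwudaxg'
slice [10:11] → 'g'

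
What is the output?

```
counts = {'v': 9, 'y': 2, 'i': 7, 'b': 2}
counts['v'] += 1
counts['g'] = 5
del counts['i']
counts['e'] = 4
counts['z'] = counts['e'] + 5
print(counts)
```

{'v': 10, 'y': 2, 'b': 2, 'g': 5, 'e': 4, 'z': 9}

counts['v'] = 9+1 = 10 → {'v': 10, 'y': 2, 'i': 7, 'b': 2}
counts['g'] = 5 → {'v': 10, 'y': 2, 'i': 7, 'b': 2, 'g': 5}
del 'i' → {'v': 10, 'y': 2, 'b': 2, 'g': 5}
counts['e'] = 4 → {'v': 10, 'y': 2, 'b': 2, 'g': 5, 'e': 4}
counts['z'] = counts['e']+5 = 9 → {'v': 10, 'y': 2, 'b': 2, 'g': 5, 'e': 4, 'z': 9}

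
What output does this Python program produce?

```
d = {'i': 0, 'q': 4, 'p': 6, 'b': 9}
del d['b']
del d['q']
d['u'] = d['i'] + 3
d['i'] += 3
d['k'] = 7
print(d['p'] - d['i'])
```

3

del 'b' → {'i': 0, 'q': 4, 'p': 6}
del 'q' → {'i': 0, 'p': 6}
d['u'] = d['i']+3 = 3 → {'i': 0, 'p': 6, 'u': 3}
d['i'] = 0+3 = 3 → {'i': 3, 'p': 6, 'u': 3}
d['k'] = 7 → {'i': 3, 'p': 6, 'u': 3, 'k': 7}
d['p']-d['i'] = 6-3 = 3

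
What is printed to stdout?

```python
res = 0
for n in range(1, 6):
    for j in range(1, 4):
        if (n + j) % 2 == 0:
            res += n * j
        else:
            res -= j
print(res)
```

34

n=1,j=1: even sum, res = 0+1 = 1
n=1,j=2: odd sum, res = 1-2 = -1
n=1,j=3: even sum, res = (-1)+3 = 2
n=2,j=1: odd sum, res = 2-1 = 1
n=2,j=2: even sum, res = 1+4 = 5
n=2,j=3: odd sum, res = 5-3 = 2
n=3,j=1: even sum, res = 2+3 = 5
n=3,j=2: odd sum, res = 5-2 = 3
n=3,j=3: even sum, res = 3+9 = 12
n=4,j=1: odd sum, res = 12-1 = 11
n=4,j=2: even sum, res = 11+8 = 19
n=4,j=3: odd sum, res = 19-3 = 16
n=5,j=1: even sum, res = 16+5 = 21
n=5,j=2: odd sum, res = 21-2 = 19
n=5,j=3: even sum, res = 19+15 = 34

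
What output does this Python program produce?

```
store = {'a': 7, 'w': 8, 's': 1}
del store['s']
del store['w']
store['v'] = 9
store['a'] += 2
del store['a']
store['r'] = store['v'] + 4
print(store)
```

del 's' → {'a': 7, 'w': 8}
del 'w' → {'a': 7}
store['v'] = 9 → {'a': 7, 'v': 9}
store['a'] = 7+2 = 9 → {'a': 9, 'v': 9}
del 'a' → {'v': 9}
store['r'] = store['v']+4 = 13 → {'v': 9, 'r': 13}

{'v': 9, 'r': 13}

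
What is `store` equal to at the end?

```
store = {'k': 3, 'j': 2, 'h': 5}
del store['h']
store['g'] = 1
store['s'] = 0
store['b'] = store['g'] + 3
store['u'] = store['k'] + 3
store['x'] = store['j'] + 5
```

del 'h' → {'k': 3, 'j': 2}
store['g'] = 1 → {'k': 3, 'j': 2, 'g': 1}
store['s'] = 0 → {'k': 3, 'j': 2, 'g': 1, 's': 0}
store['b'] = store['g']+3 = 4 → {'k': 3, 'j': 2, 'g': 1, 's': 0, 'b': 4}
store['u'] = store['k']+3 = 6 → {'k': 3, 'j': 2, 'g': 1, 's': 0, 'b': 4, 'u': 6}
store['x'] = store['j']+5 = 7 → {'k': 3, 'j': 2, 'g': 1, 's': 0, 'b': 4, 'u': 6, 'x': 7}

{'k': 3, 'j': 2, 'g': 1, 's': 0, 'b': 4, 'u': 6, 'x': 7}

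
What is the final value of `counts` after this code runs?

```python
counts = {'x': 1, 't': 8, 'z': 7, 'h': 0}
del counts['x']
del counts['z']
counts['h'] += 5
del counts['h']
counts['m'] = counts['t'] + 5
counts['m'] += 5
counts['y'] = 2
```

del 'x' → {'t': 8, 'z': 7, 'h': 0}
del 'z' → {'t': 8, 'h': 0}
counts['h'] = 0+5 = 5 → {'t': 8, 'h': 5}
del 'h' → {'t': 8}
counts['m'] = counts['t']+5 = 13 → {'t': 8, 'm': 13}
counts['m'] = 13+5 = 18 → {'t': 8, 'm': 18}
counts['y'] = 2 → {'t': 8, 'm': 18, 'y': 2}

{'t': 8, 'm': 18, 'y': 2}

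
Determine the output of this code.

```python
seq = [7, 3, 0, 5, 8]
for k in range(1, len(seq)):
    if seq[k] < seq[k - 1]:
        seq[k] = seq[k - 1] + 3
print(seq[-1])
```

k=1: 3<7, seq[1] = 7+3 = 10 → [7, 10, 0, 5, 8]
k=2: 0<10, seq[2] = 10+3 = 13 → [7, 10, 13, 5, 8]
k=3: 5<13, seq[3] = 13+3 = 16 → [7, 10, 13, 16, 8]
k=4: 8<16, seq[4] = 16+3 = 19 → [7, 10, 13, 16, 19]

19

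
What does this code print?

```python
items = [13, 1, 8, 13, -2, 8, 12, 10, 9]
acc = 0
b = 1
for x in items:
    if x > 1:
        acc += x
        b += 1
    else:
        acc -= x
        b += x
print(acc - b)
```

67

x=13: >1, acc = 0+13 = 13; b=2
x=1: not >1, acc = 13-1 = 12; b=3
x=8: >1, acc = 12+8 = 20; b=4
x=13: >1, acc = 20+13 = 33; b=5
x=-2: not >1, acc = 33-(-2) = 35; b=3
x=8: >1, acc = 35+8 = 43; b=4
x=12: >1, acc = 43+12 = 55; b=5
x=10: >1, acc = 55+10 = 65; b=6
x=9: >1, acc = 65+9 = 74; b=7
acc-b = 74-7 = 67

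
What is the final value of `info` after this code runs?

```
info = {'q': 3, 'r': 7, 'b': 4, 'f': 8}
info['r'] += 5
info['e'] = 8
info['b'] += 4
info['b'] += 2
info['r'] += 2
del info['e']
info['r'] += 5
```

info['r'] = 7+5 = 12 → {'q': 3, 'r': 12, 'b': 4, 'f': 8}
info['e'] = 8 → {'q': 3, 'r': 12, 'b': 4, 'f': 8, 'e': 8}
info['b'] = 4+4 = 8 → {'q': 3, 'r': 12, 'b': 8, 'f': 8, 'e': 8}
info['b'] = 8+2 = 10 → {'q': 3, 'r': 12, 'b': 10, 'f': 8, 'e': 8}
info['r'] = 12+2 = 14 → {'q': 3, 'r': 14, 'b': 10, 'f': 8, 'e': 8}
del 'e' → {'q': 3, 'r': 14, 'b': 10, 'f': 8}
info['r'] = 14+5 = 19 → {'q': 3, 'r': 19, 'b': 10, 'f': 8}

{'q': 3, 'r': 19, 'b': 10, 'f': 8}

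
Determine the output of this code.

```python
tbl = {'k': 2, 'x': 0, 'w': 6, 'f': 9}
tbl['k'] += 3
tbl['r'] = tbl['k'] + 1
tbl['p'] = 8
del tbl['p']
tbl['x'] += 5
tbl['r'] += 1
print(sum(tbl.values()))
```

32

tbl['k'] = 2+3 = 5 → {'k': 5, 'x': 0, 'w': 6, 'f': 9}
tbl['r'] = tbl['k']+1 = 6 → {'k': 5, 'x': 0, 'w': 6, 'f': 9, 'r': 6}
tbl['p'] = 8 → {'k': 5, 'x': 0, 'w': 6, 'f': 9, 'r': 6, 'p': 8}
del 'p' → {'k': 5, 'x': 0, 'w': 6, 'f': 9, 'r': 6}
tbl['x'] = 0+5 = 5 → {'k': 5, 'x': 5, 'w': 6, 'f': 9, 'r': 6}
tbl['r'] = 6+1 = 7 → {'k': 5, 'x': 5, 'w': 6, 'f': 9, 'r': 7}
sum of values = 32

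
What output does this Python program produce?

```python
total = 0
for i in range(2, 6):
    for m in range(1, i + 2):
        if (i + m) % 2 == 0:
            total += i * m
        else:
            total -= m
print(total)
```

54

i=2,m=1: odd sum, total = 0-1 = -1
i=2,m=2: even sum, total = (-1)+4 = 3
i=2,m=3: odd sum, total = 3-3 = 0
i=3,m=1: even sum, total = 0+3 = 3
i=3,m=2: odd sum, total = 3-2 = 1
i=3,m=3: even sum, total = 1+9 = 10
i=3,m=4: odd sum, total = 10-4 = 6
i=4,m=1: odd sum, total = 6-1 = 5
i=4,m=2: even sum, total = 5+8 = 13
i=4,m=3: odd sum, total = 13-3 = 10
i=4,m=4: even sum, total = 10+16 = 26
i=4,m=5: odd sum, total = 26-5 = 21
i=5,m=1: even sum, total = 21+5 = 26
i=5,m=2: odd sum, total = 26-2 = 24
i=5,m=3: even sum, total = 24+15 = 39
i=5,m=4: odd sum, total = 39-4 = 35
i=5,m=5: even sum, total = 35+25 = 60
i=5,m=6: odd sum, total = 60-6 = 54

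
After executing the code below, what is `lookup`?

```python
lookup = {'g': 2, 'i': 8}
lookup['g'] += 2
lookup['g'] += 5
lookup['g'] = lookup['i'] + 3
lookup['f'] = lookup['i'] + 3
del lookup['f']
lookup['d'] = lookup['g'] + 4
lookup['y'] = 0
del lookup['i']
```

{'g': 11, 'd': 15, 'y': 0}

lookup['g'] = 2+2 = 4 → {'g': 4, 'i': 8}
lookup['g'] = 4+5 = 9 → {'g': 9, 'i': 8}
lookup['g'] = lookup['i']+3 = 11 → {'g': 11, 'i': 8}
lookup['f'] = lookup['i']+3 = 11 → {'g': 11, 'i': 8, 'f': 11}
del 'f' → {'g': 11, 'i': 8}
lookup['d'] = lookup['g']+4 = 15 → {'g': 11, 'i': 8, 'd': 15}
lookup['y'] = 0 → {'g': 11, 'i': 8, 'd': 15, 'y': 0}
del 'i' → {'g': 11, 'd': 15, 'y': 0}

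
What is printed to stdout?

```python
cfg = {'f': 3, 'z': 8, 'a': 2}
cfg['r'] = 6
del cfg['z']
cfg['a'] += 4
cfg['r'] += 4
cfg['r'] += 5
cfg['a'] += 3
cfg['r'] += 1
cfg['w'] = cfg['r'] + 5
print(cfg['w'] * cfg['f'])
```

63

cfg['r'] = 6 → {'f': 3, 'z': 8, 'a': 2, 'r': 6}
del 'z' → {'f': 3, 'a': 2, 'r': 6}
cfg['a'] = 2+4 = 6 → {'f': 3, 'a': 6, 'r': 6}
cfg['r'] = 6+4 = 10 → {'f': 3, 'a': 6, 'r': 10}
cfg['r'] = 10+5 = 15 → {'f': 3, 'a': 6, 'r': 15}
cfg['a'] = 6+3 = 9 → {'f': 3, 'a': 9, 'r': 15}
cfg['r'] = 15+1 = 16 → {'f': 3, 'a': 9, 'r': 16}
cfg['w'] = cfg['r']+5 = 21 → {'f': 3, 'a': 9, 'r': 16, 'w': 21}
cfg['w']*cfg['f'] = 21*3 = 63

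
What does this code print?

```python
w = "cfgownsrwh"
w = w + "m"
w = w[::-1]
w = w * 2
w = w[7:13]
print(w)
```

ogfcmh

+ 'm' → 'cfgownsrwhm'
reverse → 'mhwrsnwogfc'
repeat ×2 → 'mhwrsnwogfcmhwrsnwogfc'
slice [7:13] → 'ogfcmh'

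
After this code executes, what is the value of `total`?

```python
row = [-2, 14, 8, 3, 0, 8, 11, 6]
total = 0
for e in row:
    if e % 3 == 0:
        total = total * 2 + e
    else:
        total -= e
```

-180

e=-2: not %3==0, total = 0-(-2) = 2
e=14: not %3==0, total = 2-14 = -12
e=8: not %3==0, total = (-12)-8 = -20
e=3: %3==0, total = (-20)*2+3 = -37
e=0: %3==0, total = (-37)*2+0 = -74
e=8: not %3==0, total = (-74)-8 = -82
e=11: not %3==0, total = (-82)-11 = -93
e=6: %3==0, total = (-93)*2+6 = -180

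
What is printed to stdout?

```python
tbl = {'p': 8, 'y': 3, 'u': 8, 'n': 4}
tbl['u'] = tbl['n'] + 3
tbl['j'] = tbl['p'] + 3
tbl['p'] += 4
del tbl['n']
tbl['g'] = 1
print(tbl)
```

tbl['u'] = tbl['n']+3 = 7 → {'p': 8, 'y': 3, 'u': 7, 'n': 4}
tbl['j'] = tbl['p']+3 = 11 → {'p': 8, 'y': 3, 'u': 7, 'n': 4, 'j': 11}
tbl['p'] = 8+4 = 12 → {'p': 12, 'y': 3, 'u': 7, 'n': 4, 'j': 11}
del 'n' → {'p': 12, 'y': 3, 'u': 7, 'j': 11}
tbl['g'] = 1 → {'p': 12, 'y': 3, 'u': 7, 'j': 11, 'g': 1}

{'p': 12, 'y': 3, 'u': 7, 'j': 11, 'g': 1}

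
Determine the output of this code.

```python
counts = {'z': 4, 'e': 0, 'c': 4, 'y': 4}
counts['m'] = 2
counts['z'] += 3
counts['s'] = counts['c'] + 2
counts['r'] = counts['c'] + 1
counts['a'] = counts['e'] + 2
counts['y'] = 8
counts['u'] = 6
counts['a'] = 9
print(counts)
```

{'z': 7, 'e': 0, 'c': 4, 'y': 8, 'm': 2, 's': 6, 'r': 5, 'a': 9, 'u': 6}

counts['m'] = 2 → {'z': 4, 'e': 0, 'c': 4, 'y': 4, 'm': 2}
counts['z'] = 4+3 = 7 → {'z': 7, 'e': 0, 'c': 4, 'y': 4, 'm': 2}
counts['s'] = counts['c']+2 = 6 → {'z': 7, 'e': 0, 'c': 4, 'y': 4, 'm': 2, 's': 6}
counts['r'] = counts['c']+1 = 5 → {'z': 7, 'e': 0, 'c': 4, 'y': 4, 'm': 2, 's': 6, 'r': 5}
counts['a'] = counts['e']+2 = 2 → {'z': 7, 'e': 0, 'c': 4, 'y': 4, 'm': 2, 's': 6, 'r': 5, 'a': 2}
counts['y'] = 8 → {'z': 7, 'e': 0, 'c': 4, 'y': 8, 'm': 2, 's': 6, 'r': 5, 'a': 2}
counts['u'] = 6 → {'z': 7, 'e': 0, 'c': 4, 'y': 8, 'm': 2, 's': 6, 'r': 5, 'a': 2, 'u': 6}
counts['a'] = 9 → {'z': 7, 'e': 0, 'c': 4, 'y': 8, 'm': 2, 's': 6, 'r': 5, 'a': 9, 'u': 6}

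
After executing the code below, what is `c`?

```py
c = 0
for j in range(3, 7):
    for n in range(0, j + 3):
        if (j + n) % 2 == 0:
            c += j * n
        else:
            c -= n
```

j=3,n=0: odd sum, c = 0-0 = 0
j=3,n=1: even sum, c = 0+3 = 3
j=3,n=2: odd sum, c = 3-2 = 1
j=3,n=3: even sum, c = 1+9 = 10
j=3,n=4: odd sum, c = 10-4 = 6
j=3,n=5: even sum, c = 6+15 = 21
j=4,n=0: even sum, c = 21+0 = 21
j=4,n=1: odd sum, c = 21-1 = 20
j=4,n=2: even sum, c = 20+8 = 28
j=4,n=3: odd sum, c = 28-3 = 25
j=4,n=4: even sum, c = 25+16 = 41
j=4,n=5: odd sum, c = 41-5 = 36
j=4,n=6: even sum, c = 36+24 = 60
j=5,n=0: odd sum, c = 60-0 = 60
j=5,n=1: even sum, c = 60+5 = 65
j=5,n=2: odd sum, c = 65-2 = 63
j=5,n=3: even sum, c = 63+15 = 78
j=5,n=4: odd sum, c = 78-4 = 74
j=5,n=5: even sum, c = 74+25 = 99
j=5,n=6: odd sum, c = 99-6 = 93
j=5,n=7: even sum, c = 93+35 = 128
j=6,n=0: even sum, c = 128+0 = 128
j=6,n=1: odd sum, c = 128-1 = 127
j=6,n=2: even sum, c = 127+12 = 139
j=6,n=3: odd sum, c = 139-3 = 136
j=6,n=4: even sum, c = 136+24 = 160
j=6,n=5: odd sum, c = 160-5 = 155
j=6,n=6: even sum, c = 155+36 = 191
j=6,n=7: odd sum, c = 191-7 = 184
j=6,n=8: even sum, c = 184+48 = 232

232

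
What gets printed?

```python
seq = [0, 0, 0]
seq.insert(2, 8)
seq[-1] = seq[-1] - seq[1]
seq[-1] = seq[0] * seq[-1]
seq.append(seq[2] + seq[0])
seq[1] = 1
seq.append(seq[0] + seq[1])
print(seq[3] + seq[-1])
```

insert 8 at 2 → [0, 0, 8, 0]
seq[-1] = seq[-1]-seq[1] = 0-0 = 0 → [0, 0, 8, 0]
seq[-1] = seq[0]*seq[-1] = 0*0 = 0 → [0, 0, 8, 0]
append seq[2]+seq[0] = 8+0 = 8 → [0, 0, 8, 0, 8]
seq[1] = 1 → [0, 1, 8, 0, 8]
append seq[0]+seq[1] = 0+1 = 1 → [0, 1, 8, 0, 8, 1]
seq[3]+seq[-1] = 0+1 = 1

1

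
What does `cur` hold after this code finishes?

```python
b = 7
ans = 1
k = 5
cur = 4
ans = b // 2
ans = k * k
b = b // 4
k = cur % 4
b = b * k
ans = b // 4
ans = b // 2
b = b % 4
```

ans = 7//2 = 3
ans = 5*5 = 25
b = 7//4 = 1
k = 4%4 = 0
b = 1*0 = 0
ans = 0//4 = 0
ans = 0//2 = 0
b = 0%4 = 0

4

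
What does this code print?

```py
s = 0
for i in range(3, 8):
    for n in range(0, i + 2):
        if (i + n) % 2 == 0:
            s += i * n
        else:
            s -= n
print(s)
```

i=3,n=0: odd sum, s = 0-0 = 0
i=3,n=1: even sum, s = 0+3 = 3
i=3,n=2: odd sum, s = 3-2 = 1
i=3,n=3: even sum, s = 1+9 = 10
i=3,n=4: odd sum, s = 10-4 = 6
i=4,n=0: even sum, s = 6+0 = 6
i=4,n=1: odd sum, s = 6-1 = 5
i=4,n=2: even sum, s = 5+8 = 13
i=4,n=3: odd sum, s = 13-3 = 10
i=4,n=4: even sum, s = 10+16 = 26
i=4,n=5: odd sum, s = 26-5 = 21
i=5,n=0: odd sum, s = 21-0 = 21
i=5,n=1: even sum, s = 21+5 = 26
i=5,n=2: odd sum, s = 26-2 = 24
i=5,n=3: even sum, s = 24+15 = 39
i=5,n=4: odd sum, s = 39-4 = 35
i=5,n=5: even sum, s = 35+25 = 60
i=5,n=6: odd sum, s = 60-6 = 54
i=6,n=0: even sum, s = 54+0 = 54
i=6,n=1: odd sum, s = 54-1 = 53
i=6,n=2: even sum, s = 53+12 = 65
i=6,n=3: odd sum, s = 65-3 = 62
i=6,n=4: even sum, s = 62+24 = 86
i=6,n=5: odd sum, s = 86-5 = 81
i=6,n=6: even sum, s = 81+36 = 117
i=6,n=7: odd sum, s = 117-7 = 110
i=7,n=0: odd sum, s = 110-0 = 110
i=7,n=1: even sum, s = 110+7 = 117
i=7,n=2: odd sum, s = 117-2 = 115
i=7,n=3: even sum, s = 115+21 = 136
i=7,n=4: odd sum, s = 136-4 = 132
i=7,n=5: even sum, s = 132+35 = 167
i=7,n=6: odd sum, s = 167-6 = 161
i=7,n=7: even sum, s = 161+49 = 210
i=7,n=8: odd sum, s = 210-8 = 202

202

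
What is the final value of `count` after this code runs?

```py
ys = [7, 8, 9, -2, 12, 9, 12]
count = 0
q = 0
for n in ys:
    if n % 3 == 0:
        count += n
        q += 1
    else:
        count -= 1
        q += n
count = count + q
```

56

n=7: not %3==0, count = 0-1 = -1; q=7
n=8: not %3==0, count = (-1)-1 = -2; q=15
n=9: %3==0, count = (-2)+9 = 7; q=16
n=-2: not %3==0, count = 7-1 = 6; q=14
n=12: %3==0, count = 6+12 = 18; q=15
n=9: %3==0, count = 18+9 = 27; q=16
n=12: %3==0, count = 27+12 = 39; q=17
count+q = 39+17 = 56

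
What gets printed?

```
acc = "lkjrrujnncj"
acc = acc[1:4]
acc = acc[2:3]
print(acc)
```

slice [1:4] → 'kjr'
slice [2:3] → 'r'

r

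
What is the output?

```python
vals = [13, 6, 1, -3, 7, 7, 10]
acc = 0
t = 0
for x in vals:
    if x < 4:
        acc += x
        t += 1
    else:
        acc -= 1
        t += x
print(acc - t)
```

x=13: not <4, acc = 0-1 = -1; t=13
x=6: not <4, acc = (-1)-1 = -2; t=19
x=1: <4, acc = (-2)+1 = -1; t=20
x=-3: <4, acc = (-1)+(-3) = -4; t=21
x=7: not <4, acc = (-4)-1 = -5; t=28
x=7: not <4, acc = (-5)-1 = -6; t=35
x=10: not <4, acc = (-6)-1 = -7; t=45
acc-t = (-7)-45 = -52

-52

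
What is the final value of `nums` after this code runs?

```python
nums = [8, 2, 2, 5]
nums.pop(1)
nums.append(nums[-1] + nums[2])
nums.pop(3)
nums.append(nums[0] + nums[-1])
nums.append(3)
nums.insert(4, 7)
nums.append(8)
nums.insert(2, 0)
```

[8, 2, 0, 5, 13, 7, 3, 8]

pop(1) removes 2 → [8, 2, 5]
append nums[-1]+nums[2] = 5+5 = 10 → [8, 2, 5, 10]
pop(3) removes 10 → [8, 2, 5]
append nums[0]+nums[-1] = 8+5 = 13 → [8, 2, 5, 13]
append 3 → [8, 2, 5, 13, 3]
insert 7 at 4 → [8, 2, 5, 13, 7, 3]
append 8 → [8, 2, 5, 13, 7, 3, 8]
insert 0 at 2 → [8, 2, 0, 5, 13, 7, 3, 8]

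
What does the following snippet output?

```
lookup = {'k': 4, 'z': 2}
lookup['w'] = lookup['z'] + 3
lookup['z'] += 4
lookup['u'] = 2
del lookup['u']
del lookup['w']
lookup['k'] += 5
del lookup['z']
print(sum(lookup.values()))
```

9

lookup['w'] = lookup['z']+3 = 5 → {'k': 4, 'z': 2, 'w': 5}
lookup['z'] = 2+4 = 6 → {'k': 4, 'z': 6, 'w': 5}
lookup['u'] = 2 → {'k': 4, 'z': 6, 'w': 5, 'u': 2}
del 'u' → {'k': 4, 'z': 6, 'w': 5}
del 'w' → {'k': 4, 'z': 6}
lookup['k'] = 4+5 = 9 → {'k': 9, 'z': 6}
del 'z' → {'k': 9}
sum of values = 9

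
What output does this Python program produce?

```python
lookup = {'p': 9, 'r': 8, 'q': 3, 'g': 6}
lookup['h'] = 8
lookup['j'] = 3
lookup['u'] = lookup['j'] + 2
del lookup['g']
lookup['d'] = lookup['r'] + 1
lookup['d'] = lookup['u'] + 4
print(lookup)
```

{'p': 9, 'r': 8, 'q': 3, 'h': 8, 'j': 3, 'u': 5, 'd': 9}

lookup['h'] = 8 → {'p': 9, 'r': 8, 'q': 3, 'g': 6, 'h': 8}
lookup['j'] = 3 → {'p': 9, 'r': 8, 'q': 3, 'g': 6, 'h': 8, 'j': 3}
lookup['u'] = lookup['j']+2 = 5 → {'p': 9, 'r': 8, 'q': 3, 'g': 6, 'h': 8, 'j': 3, 'u': 5}
del 'g' → {'p': 9, 'r': 8, 'q': 3, 'h': 8, 'j': 3, 'u': 5}
lookup['d'] = lookup['r']+1 = 9 → {'p': 9, 'r': 8, 'q': 3, 'h': 8, 'j': 3, 'u': 5, 'd': 9}
lookup['d'] = lookup['u']+4 = 9 → {'p': 9, 'r': 8, 'q': 3, 'h': 8, 'j': 3, 'u': 5, 'd': 9}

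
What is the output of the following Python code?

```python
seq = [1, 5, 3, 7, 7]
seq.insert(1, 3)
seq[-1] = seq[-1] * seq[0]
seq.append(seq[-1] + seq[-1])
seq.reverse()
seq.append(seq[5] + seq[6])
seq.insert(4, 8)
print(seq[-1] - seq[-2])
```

3

insert 3 at 1 → [1, 3, 5, 3, 7, 7]
seq[-1] = seq[-1]*seq[0] = 7*1 = 7 → [1, 3, 5, 3, 7, 7]
append seq[-1]+seq[-1] = 7+7 = 14 → [1, 3, 5, 3, 7, 7, 14]
reverse → [14, 7, 7, 3, 5, 3, 1]
append seq[5]+seq[6] = 3+1 = 4 → [14, 7, 7, 3, 5, 3, 1, 4]
insert 8 at 4 → [14, 7, 7, 3, 8, 5, 3, 1, 4]
seq[-1]-seq[-2] = 4-1 = 3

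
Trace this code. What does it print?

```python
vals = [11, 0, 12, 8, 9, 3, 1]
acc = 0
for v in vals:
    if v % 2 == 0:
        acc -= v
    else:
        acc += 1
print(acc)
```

-16

v=11: not even, acc = 0+1 = 1
v=0: even, acc = 1-0 = 1
v=12: even, acc = 1-12 = -11
v=8: even, acc = (-11)-8 = -19
v=9: not even, acc = (-19)+1 = -18
v=3: not even, acc = (-18)+1 = -17
v=1: not even, acc = (-17)+1 = -16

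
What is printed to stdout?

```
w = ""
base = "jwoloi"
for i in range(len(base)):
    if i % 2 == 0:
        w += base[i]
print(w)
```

i=0: add 'j' → 'j'
i=1: skip
i=2: add 'o' → 'jo'
i=3: skip
i=4: add 'o' → 'joo'
i=5: skip

joo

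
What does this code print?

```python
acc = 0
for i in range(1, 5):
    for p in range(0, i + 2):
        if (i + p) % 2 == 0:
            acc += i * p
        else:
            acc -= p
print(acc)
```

i=1,p=0: odd sum, acc = 0-0 = 0
i=1,p=1: even sum, acc = 0+1 = 1
i=1,p=2: odd sum, acc = 1-2 = -1
i=2,p=0: even sum, acc = (-1)+0 = -1
i=2,p=1: odd sum, acc = (-1)-1 = -2
i=2,p=2: even sum, acc = (-2)+4 = 2
i=2,p=3: odd sum, acc = 2-3 = -1
i=3,p=0: odd sum, acc = (-1)-0 = -1
i=3,p=1: even sum, acc = (-1)+3 = 2
i=3,p=2: odd sum, acc = 2-2 = 0
i=3,p=3: even sum, acc = 0+9 = 9
i=3,p=4: odd sum, acc = 9-4 = 5
i=4,p=0: even sum, acc = 5+0 = 5
i=4,p=1: odd sum, acc = 5-1 = 4
i=4,p=2: even sum, acc = 4+8 = 12
i=4,p=3: odd sum, acc = 12-3 = 9
i=4,p=4: even sum, acc = 9+16 = 25
i=4,p=5: odd sum, acc = 25-5 = 20

20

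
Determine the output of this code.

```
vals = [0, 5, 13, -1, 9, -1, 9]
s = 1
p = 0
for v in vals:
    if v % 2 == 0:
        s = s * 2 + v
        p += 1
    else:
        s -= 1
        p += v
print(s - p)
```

-39

v=0: even, s = 1*2+0 = 2; p=1
v=5: not even, s = 2-1 = 1; p=6
v=13: not even, s = 1-1 = 0; p=19
v=-1: not even, s = 0-1 = -1; p=18
v=9: not even, s = (-1)-1 = -2; p=27
v=-1: not even, s = (-2)-1 = -3; p=26
v=9: not even, s = (-3)-1 = -4; p=35
s-p = (-4)-35 = -39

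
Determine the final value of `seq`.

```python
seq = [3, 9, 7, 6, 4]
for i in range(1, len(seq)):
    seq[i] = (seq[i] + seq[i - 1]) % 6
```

[3, 0, 1, 1, 5]

i=1: seq[1] = (9+3)%6 = 0 → [3, 0, 7, 6, 4]
i=2: seq[2] = (7+0)%6 = 1 → [3, 0, 1, 6, 4]
i=3: seq[3] = (6+1)%6 = 1 → [3, 0, 1, 1, 4]
i=4: seq[4] = (4+1)%6 = 5 → [3, 0, 1, 1, 5]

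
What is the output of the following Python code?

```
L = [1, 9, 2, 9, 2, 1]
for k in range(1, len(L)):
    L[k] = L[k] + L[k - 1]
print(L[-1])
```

k=1: L[1] = 9+1 = 10 → [1, 10, 2, 9, 2, 1]
k=2: L[2] = 2+10 = 12 → [1, 10, 12, 9, 2, 1]
k=3: L[3] = 9+12 = 21 → [1, 10, 12, 21, 2, 1]
k=4: L[4] = 2+21 = 23 → [1, 10, 12, 21, 23, 1]
k=5: L[5] = 1+23 = 24 → [1, 10, 12, 21, 23, 24]

24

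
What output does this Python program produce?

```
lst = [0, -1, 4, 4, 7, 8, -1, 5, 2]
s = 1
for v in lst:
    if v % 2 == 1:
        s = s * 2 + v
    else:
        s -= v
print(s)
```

v=0: not odd, s = 1-0 = 1
v=-1: odd, s = 1*2+(-1) = 1
v=4: not odd, s = 1-4 = -3
v=4: not odd, s = (-3)-4 = -7
v=7: odd, s = (-7)*2+7 = -7
v=8: not odd, s = (-7)-8 = -15
v=-1: odd, s = (-15)*2+(-1) = -31
v=5: odd, s = (-31)*2+5 = -57
v=2: not odd, s = (-57)-2 = -59

-59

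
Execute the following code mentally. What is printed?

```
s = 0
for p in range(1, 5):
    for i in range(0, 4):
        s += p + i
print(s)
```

p=1,i=0: s = 0+1 = 1
p=1,i=1: s = 1+2 = 3
p=1,i=2: s = 3+3 = 6
p=1,i=3: s = 6+4 = 10
p=2,i=0: s = 10+2 = 12
p=2,i=1: s = 12+3 = 15
p=2,i=2: s = 15+4 = 19
p=2,i=3: s = 19+5 = 24
p=3,i=0: s = 24+3 = 27
p=3,i=1: s = 27+4 = 31
p=3,i=2: s = 31+5 = 36
p=3,i=3: s = 36+6 = 42
p=4,i=0: s = 42+4 = 46
p=4,i=1: s = 46+5 = 51
p=4,i=2: s = 51+6 = 57
p=4,i=3: s = 57+7 = 64

64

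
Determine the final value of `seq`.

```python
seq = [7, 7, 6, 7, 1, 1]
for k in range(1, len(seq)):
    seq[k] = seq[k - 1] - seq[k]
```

[7, 0, -6, -13, -14, -15]

k=1: seq[1] = 7-7 = 0 → [7, 0, 6, 7, 1, 1]
k=2: seq[2] = 0-6 = -6 → [7, 0, -6, 7, 1, 1]
k=3: seq[3] = (-6)-7 = -13 → [7, 0, -6, -13, 1, 1]
k=4: seq[4] = (-13)-1 = -14 → [7, 0, -6, -13, -14, 1]
k=5: seq[5] = (-14)-1 = -15 → [7, 0, -6, -13, -14, -15]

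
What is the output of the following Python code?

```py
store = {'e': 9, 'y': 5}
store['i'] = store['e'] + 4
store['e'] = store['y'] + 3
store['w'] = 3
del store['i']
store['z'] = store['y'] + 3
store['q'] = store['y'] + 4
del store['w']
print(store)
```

store['i'] = store['e']+4 = 13 → {'e': 9, 'y': 5, 'i': 13}
store['e'] = store['y']+3 = 8 → {'e': 8, 'y': 5, 'i': 13}
store['w'] = 3 → {'e': 8, 'y': 5, 'i': 13, 'w': 3}
del 'i' → {'e': 8, 'y': 5, 'w': 3}
store['z'] = store['y']+3 = 8 → {'e': 8, 'y': 5, 'w': 3, 'z': 8}
store['q'] = store['y']+4 = 9 → {'e': 8, 'y': 5, 'w': 3, 'z': 8, 'q': 9}
del 'w' → {'e': 8, 'y': 5, 'z': 8, 'q': 9}

{'e': 8, 'y': 5, 'z': 8, 'q': 9}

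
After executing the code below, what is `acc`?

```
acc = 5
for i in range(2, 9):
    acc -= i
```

-30

i=2: acc = 5-2 = 3
i=3: acc = 3-3 = 0
i=4: acc = 0-4 = -4
i=5: acc = (-4)-5 = -9
i=6: acc = (-9)-6 = -15
i=7: acc = (-15)-7 = -22
i=8: acc = (-22)-8 = -30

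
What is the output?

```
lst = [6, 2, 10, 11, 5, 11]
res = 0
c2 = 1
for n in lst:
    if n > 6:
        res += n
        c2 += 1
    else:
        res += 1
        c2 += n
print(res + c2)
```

52

n=6: not >6, res = 0+1 = 1; c2=7
n=2: not >6, res = 1+1 = 2; c2=9
n=10: >6, res = 2+10 = 12; c2=10
n=11: >6, res = 12+11 = 23; c2=11
n=5: not >6, res = 23+1 = 24; c2=16
n=11: >6, res = 24+11 = 35; c2=17
res+c2 = 35+17 = 52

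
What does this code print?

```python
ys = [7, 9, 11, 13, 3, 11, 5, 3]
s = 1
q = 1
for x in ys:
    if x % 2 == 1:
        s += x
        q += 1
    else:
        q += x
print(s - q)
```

54

x=7: odd, s = 1+7 = 8; q=2
x=9: odd, s = 8+9 = 17; q=3
x=11: odd, s = 17+11 = 28; q=4
x=13: odd, s = 28+13 = 41; q=5
x=3: odd, s = 41+3 = 44; q=6
x=11: odd, s = 44+11 = 55; q=7
x=5: odd, s = 55+5 = 60; q=8
x=3: odd, s = 60+3 = 63; q=9
s-q = 63-9 = 54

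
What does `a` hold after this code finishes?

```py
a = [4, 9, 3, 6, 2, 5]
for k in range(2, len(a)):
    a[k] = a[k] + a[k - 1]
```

k=2: a[2] = 3+9 = 12 → [4, 9, 12, 6, 2, 5]
k=3: a[3] = 6+12 = 18 → [4, 9, 12, 18, 2, 5]
k=4: a[4] = 2+18 = 20 → [4, 9, 12, 18, 20, 5]
k=5: a[5] = 5+20 = 25 → [4, 9, 12, 18, 20, 25]

[4, 9, 12, 18, 20, 25]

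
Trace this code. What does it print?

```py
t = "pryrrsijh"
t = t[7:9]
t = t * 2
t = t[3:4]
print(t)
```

h

slice [7:9] → 'jh'
repeat ×2 → 'jhjh'
slice [3:4] → 'h'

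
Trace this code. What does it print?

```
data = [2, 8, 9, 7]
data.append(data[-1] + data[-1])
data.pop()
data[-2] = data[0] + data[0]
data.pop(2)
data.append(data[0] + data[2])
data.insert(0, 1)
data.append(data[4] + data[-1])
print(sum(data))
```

append data[-1]+data[-1] = 7+7 = 14 → [2, 8, 9, 7, 14]
pop() removes 14 → [2, 8, 9, 7]
data[-2] = data[0]+data[0] = 2+2 = 4 → [2, 8, 4, 7]
pop(2) removes 4 → [2, 8, 7]
append data[0]+data[2] = 2+7 = 9 → [2, 8, 7, 9]
insert 1 at 0 → [1, 2, 8, 7, 9]
append data[4]+data[-1] = 9+9 = 18 → [1, 2, 8, 7, 9, 18]
sum = 45

45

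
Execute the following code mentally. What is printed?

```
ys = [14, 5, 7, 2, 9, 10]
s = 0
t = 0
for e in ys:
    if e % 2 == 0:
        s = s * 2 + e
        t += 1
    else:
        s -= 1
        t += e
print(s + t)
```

84

e=14: even, s = 0*2+14 = 14; t=1
e=5: not even, s = 14-1 = 13; t=6
e=7: not even, s = 13-1 = 12; t=13
e=2: even, s = 12*2+2 = 26; t=14
e=9: not even, s = 26-1 = 25; t=23
e=10: even, s = 25*2+10 = 60; t=24
s+t = 60+24 = 84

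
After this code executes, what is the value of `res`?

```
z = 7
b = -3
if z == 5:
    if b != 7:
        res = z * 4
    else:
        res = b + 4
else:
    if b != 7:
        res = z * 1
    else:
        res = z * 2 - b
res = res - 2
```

5

z=7, b=-3
z == 5 is False; b != 7 is True
→ res = z * 1 = 7
res = 7-2 = 5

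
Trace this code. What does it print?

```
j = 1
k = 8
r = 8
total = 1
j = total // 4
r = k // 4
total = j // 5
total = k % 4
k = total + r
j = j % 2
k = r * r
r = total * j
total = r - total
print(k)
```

j = 1//4 = 0
r = 8//4 = 2
total = 0//5 = 0
total = 8%4 = 0
k = 0+2 = 2
j = 0%2 = 0
k = 2*2 = 4
r = 0*0 = 0
total = 0-0 = 0

4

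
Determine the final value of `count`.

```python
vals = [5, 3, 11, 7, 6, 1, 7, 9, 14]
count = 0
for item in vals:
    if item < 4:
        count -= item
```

-4

item=5: not <4
item=3: <4, count = 0-3 = -3
item=11: not <4
item=7: not <4
item=6: not <4
item=1: <4, count = (-3)-1 = -4
item=7: not <4
item=9: not <4
item=14: not <4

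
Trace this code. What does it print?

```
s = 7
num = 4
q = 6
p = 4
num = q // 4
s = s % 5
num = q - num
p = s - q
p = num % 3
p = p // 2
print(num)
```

num = 6//4 = 1
s = 7%5 = 2
num = 6-1 = 5
p = 2-6 = -4
p = 5%3 = 2
p = 2//2 = 1

5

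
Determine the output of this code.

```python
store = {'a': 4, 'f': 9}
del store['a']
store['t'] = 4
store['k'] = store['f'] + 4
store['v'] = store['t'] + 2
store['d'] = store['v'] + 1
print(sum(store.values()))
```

del 'a' → {'f': 9}
store['t'] = 4 → {'f': 9, 't': 4}
store['k'] = store['f']+4 = 13 → {'f': 9, 't': 4, 'k': 13}
store['v'] = store['t']+2 = 6 → {'f': 9, 't': 4, 'k': 13, 'v': 6}
store['d'] = store['v']+1 = 7 → {'f': 9, 't': 4, 'k': 13, 'v': 6, 'd': 7}
sum of values = 39

39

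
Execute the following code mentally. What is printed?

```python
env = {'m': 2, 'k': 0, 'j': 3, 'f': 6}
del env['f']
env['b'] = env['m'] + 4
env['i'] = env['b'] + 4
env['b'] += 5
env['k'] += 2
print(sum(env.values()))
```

del 'f' → {'m': 2, 'k': 0, 'j': 3}
env['b'] = env['m']+4 = 6 → {'m': 2, 'k': 0, 'j': 3, 'b': 6}
env['i'] = env['b']+4 = 10 → {'m': 2, 'k': 0, 'j': 3, 'b': 6, 'i': 10}
env['b'] = 6+5 = 11 → {'m': 2, 'k': 0, 'j': 3, 'b': 11, 'i': 10}
env['k'] = 0+2 = 2 → {'m': 2, 'k': 2, 'j': 3, 'b': 11, 'i': 10}
sum of values = 28

28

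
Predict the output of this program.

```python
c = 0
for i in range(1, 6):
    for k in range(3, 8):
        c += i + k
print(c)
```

i=1,k=3: c = 0+4 = 4
i=1,k=4: c = 4+5 = 9
i=1,k=5: c = 9+6 = 15
i=1,k=6: c = 15+7 = 22
i=1,k=7: c = 22+8 = 30
i=2,k=3: c = 30+5 = 35
i=2,k=4: c = 35+6 = 41
i=2,k=5: c = 41+7 = 48
i=2,k=6: c = 48+8 = 56
i=2,k=7: c = 56+9 = 65
i=3,k=3: c = 65+6 = 71
i=3,k=4: c = 71+7 = 78
i=3,k=5: c = 78+8 = 86
i=3,k=6: c = 86+9 = 95
i=3,k=7: c = 95+10 = 105
i=4,k=3: c = 105+7 = 112
i=4,k=4: c = 112+8 = 120
i=4,k=5: c = 120+9 = 129
i=4,k=6: c = 129+10 = 139
i=4,k=7: c = 139+11 = 150
i=5,k=3: c = 150+8 = 158
i=5,k=4: c = 158+9 = 167
i=5,k=5: c = 167+10 = 177
i=5,k=6: c = 177+11 = 188
i=5,k=7: c = 188+12 = 200

200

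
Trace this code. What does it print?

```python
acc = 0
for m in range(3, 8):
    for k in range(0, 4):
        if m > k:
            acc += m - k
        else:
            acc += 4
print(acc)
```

74

m=3,k=0: 3>0, acc = 0+3 = 3
m=3,k=1: 3>1, acc = 3+2 = 5
m=3,k=2: 3>2, acc = 5+1 = 6
m=3,k=3: not 3>3, acc = 6+4 = 10
m=4,k=0: 4>0, acc = 10+4 = 14
m=4,k=1: 4>1, acc = 14+3 = 17
m=4,k=2: 4>2, acc = 17+2 = 19
m=4,k=3: 4>3, acc = 19+1 = 20
m=5,k=0: 5>0, acc = 20+5 = 25
m=5,k=1: 5>1, acc = 25+4 = 29
m=5,k=2: 5>2, acc = 29+3 = 32
m=5,k=3: 5>3, acc = 32+2 = 34
m=6,k=0: 6>0, acc = 34+6 = 40
m=6,k=1: 6>1, acc = 40+5 = 45
m=6,k=2: 6>2, acc = 45+4 = 49
m=6,k=3: 6>3, acc = 49+3 = 52
m=7,k=0: 7>0, acc = 52+7 = 59
m=7,k=1: 7>1, acc = 59+6 = 65
m=7,k=2: 7>2, acc = 65+5 = 70
m=7,k=3: 7>3, acc = 70+4 = 74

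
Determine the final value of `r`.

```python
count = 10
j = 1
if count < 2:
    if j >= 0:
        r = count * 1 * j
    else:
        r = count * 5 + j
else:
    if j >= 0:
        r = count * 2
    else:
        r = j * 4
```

20

count=10, j=1
count < 2 is False; j >= 0 is True
→ r = count * 2 = 20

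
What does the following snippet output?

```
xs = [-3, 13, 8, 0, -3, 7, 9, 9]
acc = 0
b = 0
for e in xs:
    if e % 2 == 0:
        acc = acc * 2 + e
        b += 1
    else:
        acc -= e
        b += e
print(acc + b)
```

-12

e=-3: not even, acc = 0-(-3) = 3; b=-3
e=13: not even, acc = 3-13 = -10; b=10
e=8: even, acc = (-10)*2+8 = -12; b=11
e=0: even, acc = (-12)*2+0 = -24; b=12
e=-3: not even, acc = (-24)-(-3) = -21; b=9
e=7: not even, acc = (-21)-7 = -28; b=16
e=9: not even, acc = (-28)-9 = -37; b=25
e=9: not even, acc = (-37)-9 = -46; b=34
acc+b = (-46)+34 = -12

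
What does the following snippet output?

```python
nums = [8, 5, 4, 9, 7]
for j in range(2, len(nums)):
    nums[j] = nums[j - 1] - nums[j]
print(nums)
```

j=2: nums[2] = 5-4 = 1 → [8, 5, 1, 9, 7]
j=3: nums[3] = 1-9 = -8 → [8, 5, 1, -8, 7]
j=4: nums[4] = (-8)-7 = -15 → [8, 5, 1, -8, -15]

[8, 5, 1, -8, -15]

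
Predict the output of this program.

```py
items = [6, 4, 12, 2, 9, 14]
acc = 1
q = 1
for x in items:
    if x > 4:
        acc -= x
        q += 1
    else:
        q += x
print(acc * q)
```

x=6: >4, acc = 1-6 = -5; q=2
x=4: not >4; q=6
x=12: >4, acc = (-5)-12 = -17; q=7
x=2: not >4; q=9
x=9: >4, acc = (-17)-9 = -26; q=10
x=14: >4, acc = (-26)-14 = -40; q=11
acc*q = (-40)*11 = -440

-440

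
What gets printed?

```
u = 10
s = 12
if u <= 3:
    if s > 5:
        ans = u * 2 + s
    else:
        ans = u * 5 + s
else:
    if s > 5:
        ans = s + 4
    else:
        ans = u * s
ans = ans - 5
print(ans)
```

u=10, s=12
u <= 3 is False; s > 5 is True
→ ans = s + 4 = 16
ans = 16-5 = 11

11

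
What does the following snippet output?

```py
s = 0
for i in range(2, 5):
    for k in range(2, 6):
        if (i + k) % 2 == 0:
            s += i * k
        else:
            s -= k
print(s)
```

38

i=2,k=2: even sum, s = 0+4 = 4
i=2,k=3: odd sum, s = 4-3 = 1
i=2,k=4: even sum, s = 1+8 = 9
i=2,k=5: odd sum, s = 9-5 = 4
i=3,k=2: odd sum, s = 4-2 = 2
i=3,k=3: even sum, s = 2+9 = 11
i=3,k=4: odd sum, s = 11-4 = 7
i=3,k=5: even sum, s = 7+15 = 22
i=4,k=2: even sum, s = 22+8 = 30
i=4,k=3: odd sum, s = 30-3 = 27
i=4,k=4: even sum, s = 27+16 = 43
i=4,k=5: odd sum, s = 43-5 = 38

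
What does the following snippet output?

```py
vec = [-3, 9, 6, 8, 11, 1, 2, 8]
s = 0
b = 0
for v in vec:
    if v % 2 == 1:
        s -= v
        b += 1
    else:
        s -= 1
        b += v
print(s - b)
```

-50

v=-3: odd, s = 0-(-3) = 3; b=1
v=9: odd, s = 3-9 = -6; b=2
v=6: not odd, s = (-6)-1 = -7; b=8
v=8: not odd, s = (-7)-1 = -8; b=16
v=11: odd, s = (-8)-11 = -19; b=17
v=1: odd, s = (-19)-1 = -20; b=18
v=2: not odd, s = (-20)-1 = -21; b=20
v=8: not odd, s = (-21)-1 = -22; b=28
s-b = (-22)-28 = -50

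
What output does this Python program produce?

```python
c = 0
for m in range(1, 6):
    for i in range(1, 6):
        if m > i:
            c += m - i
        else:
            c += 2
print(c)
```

m=1,i=1: not 1>1, c = 0+2 = 2
m=1,i=2: not 1>2, c = 2+2 = 4
m=1,i=3: not 1>3, c = 4+2 = 6
m=1,i=4: not 1>4, c = 6+2 = 8
m=1,i=5: not 1>5, c = 8+2 = 10
m=2,i=1: 2>1, c = 10+1 = 11
m=2,i=2: not 2>2, c = 11+2 = 13
m=2,i=3: not 2>3, c = 13+2 = 15
m=2,i=4: not 2>4, c = 15+2 = 17
m=2,i=5: not 2>5, c = 17+2 = 19
m=3,i=1: 3>1, c = 19+2 = 21
m=3,i=2: 3>2, c = 21+1 = 22
m=3,i=3: not 3>3, c = 22+2 = 24
m=3,i=4: not 3>4, c = 24+2 = 26
m=3,i=5: not 3>5, c = 26+2 = 28
m=4,i=1: 4>1, c = 28+3 = 31
m=4,i=2: 4>2, c = 31+2 = 33
m=4,i=3: 4>3, c = 33+1 = 34
m=4,i=4: not 4>4, c = 34+2 = 36
m=4,i=5: not 4>5, c = 36+2 = 38
m=5,i=1: 5>1, c = 38+4 = 42
m=5,i=2: 5>2, c = 42+3 = 45
m=5,i=3: 5>3, c = 45+2 = 47
m=5,i=4: 5>4, c = 47+1 = 48
m=5,i=5: not 5>5, c = 48+2 = 50

50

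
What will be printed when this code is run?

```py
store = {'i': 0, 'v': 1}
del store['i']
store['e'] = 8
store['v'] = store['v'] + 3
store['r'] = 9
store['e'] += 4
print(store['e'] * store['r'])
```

108

del 'i' → {'v': 1}
store['e'] = 8 → {'v': 1, 'e': 8}
store['v'] = store['v']+3 = 4 → {'v': 4, 'e': 8}
store['r'] = 9 → {'v': 4, 'e': 8, 'r': 9}
store['e'] = 8+4 = 12 → {'v': 4, 'e': 12, 'r': 9}
store['e']*store['r'] = 12*9 = 108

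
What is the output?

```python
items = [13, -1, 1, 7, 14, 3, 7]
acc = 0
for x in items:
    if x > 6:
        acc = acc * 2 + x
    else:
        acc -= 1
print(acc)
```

149

x=13: >6, acc = 0*2+13 = 13
x=-1: not >6, acc = 13-1 = 12
x=1: not >6, acc = 12-1 = 11
x=7: >6, acc = 11*2+7 = 29
x=14: >6, acc = 29*2+14 = 72
x=3: not >6, acc = 72-1 = 71
x=7: >6, acc = 71*2+7 = 149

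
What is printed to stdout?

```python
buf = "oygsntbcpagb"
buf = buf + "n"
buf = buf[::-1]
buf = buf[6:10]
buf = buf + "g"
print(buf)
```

+ 'n' → 'oygsntbcpagbn'
reverse → 'nbgapcbtnsgyo'
slice [6:10] → 'btns'
+ 'g' → 'btnsg'

btnsg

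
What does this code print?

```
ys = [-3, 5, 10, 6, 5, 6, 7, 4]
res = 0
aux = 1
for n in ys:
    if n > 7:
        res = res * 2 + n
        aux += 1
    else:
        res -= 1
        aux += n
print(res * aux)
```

32

n=-3: not >7, res = 0-1 = -1; aux=-2
n=5: not >7, res = (-1)-1 = -2; aux=3
n=10: >7, res = (-2)*2+10 = 6; aux=4
n=6: not >7, res = 6-1 = 5; aux=10
n=5: not >7, res = 5-1 = 4; aux=15
n=6: not >7, res = 4-1 = 3; aux=21
n=7: not >7, res = 3-1 = 2; aux=28
n=4: not >7, res = 2-1 = 1; aux=32
res*aux = 1*32 = 32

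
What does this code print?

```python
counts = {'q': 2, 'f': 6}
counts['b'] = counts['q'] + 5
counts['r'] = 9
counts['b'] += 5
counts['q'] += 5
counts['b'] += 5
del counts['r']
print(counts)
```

{'q': 7, 'f': 6, 'b': 17}

counts['b'] = counts['q']+5 = 7 → {'q': 2, 'f': 6, 'b': 7}
counts['r'] = 9 → {'q': 2, 'f': 6, 'b': 7, 'r': 9}
counts['b'] = 7+5 = 12 → {'q': 2, 'f': 6, 'b': 12, 'r': 9}
counts['q'] = 2+5 = 7 → {'q': 7, 'f': 6, 'b': 12, 'r': 9}
counts['b'] = 12+5 = 17 → {'q': 7, 'f': 6, 'b': 17, 'r': 9}
del 'r' → {'q': 7, 'f': 6, 'b': 17}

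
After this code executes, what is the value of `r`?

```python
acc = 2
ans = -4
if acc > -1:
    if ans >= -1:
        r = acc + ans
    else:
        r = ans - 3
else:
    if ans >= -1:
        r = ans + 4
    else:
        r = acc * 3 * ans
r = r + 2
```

acc=2, ans=-4
acc > -1 is True; ans >= -1 is False
→ r = ans - 3 = -7
r = (-7)+2 = -5

-5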